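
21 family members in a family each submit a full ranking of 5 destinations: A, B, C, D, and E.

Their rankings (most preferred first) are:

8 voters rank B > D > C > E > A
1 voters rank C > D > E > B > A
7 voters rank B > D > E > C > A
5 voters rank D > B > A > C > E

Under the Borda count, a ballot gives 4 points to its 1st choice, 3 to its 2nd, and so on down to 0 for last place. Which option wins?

B

Borda scores:
  A: 8·0 + 0 + 7·0 + 5·2 = 10
  B: 8·4 + 1 + 7·4 + 5·3 = 76
  C: 8·2 + 4 + 7·1 + 5·1 = 32
  D: 8·3 + 3 + 7·3 + 5·4 = 68
  E: 8·1 + 2 + 7·2 + 5·0 = 24
B has the highest total.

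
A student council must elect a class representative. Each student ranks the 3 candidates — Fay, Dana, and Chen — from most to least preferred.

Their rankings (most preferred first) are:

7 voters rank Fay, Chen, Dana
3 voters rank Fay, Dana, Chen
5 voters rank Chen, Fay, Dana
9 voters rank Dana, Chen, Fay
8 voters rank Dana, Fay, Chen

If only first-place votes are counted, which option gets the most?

First-place vote totals:
  Fay: 10
  Dana: 17
  Chen: 5
Dana has the most first-place votes.

Dana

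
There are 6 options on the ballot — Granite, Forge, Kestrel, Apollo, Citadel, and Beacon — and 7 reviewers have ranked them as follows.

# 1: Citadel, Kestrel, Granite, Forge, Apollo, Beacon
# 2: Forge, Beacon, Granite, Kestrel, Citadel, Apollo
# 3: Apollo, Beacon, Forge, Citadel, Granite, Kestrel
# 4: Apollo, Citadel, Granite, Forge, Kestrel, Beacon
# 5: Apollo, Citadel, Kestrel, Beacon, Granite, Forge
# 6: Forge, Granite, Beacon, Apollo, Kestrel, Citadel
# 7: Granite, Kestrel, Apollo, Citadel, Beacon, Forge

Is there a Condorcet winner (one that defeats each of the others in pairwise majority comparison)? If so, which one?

None — there is no Condorcet winner

Head-to-head results (7 voters total):
Granite vs Forge: Granite wins 4–3.
Granite vs Kestrel: Granite wins 5–2.
Granite vs Apollo: Granite wins 4–3.
Granite vs Citadel: Citadel wins 4–3.
Granite vs Beacon: Granite wins 4–3.
Forge vs Kestrel: Forge wins 4–3.
Forge vs Apollo: Apollo wins 4–3.
Forge vs Citadel: Citadel wins 4–3.
Forge vs Beacon: Forge wins 4–3.
Kestrel vs Apollo: Apollo wins 4–3.
Kestrel vs Citadel: Citadel wins 4–3.
Kestrel vs Beacon: Kestrel wins 4–3.
Apollo vs Citadel: Apollo wins 5–2.
Apollo vs Beacon: Apollo wins 5–2.
Citadel vs Beacon: Citadel wins 4–3.
No candidate beats all others: Granite beats Apollo beats Citadel beats Granite, a majority cycle.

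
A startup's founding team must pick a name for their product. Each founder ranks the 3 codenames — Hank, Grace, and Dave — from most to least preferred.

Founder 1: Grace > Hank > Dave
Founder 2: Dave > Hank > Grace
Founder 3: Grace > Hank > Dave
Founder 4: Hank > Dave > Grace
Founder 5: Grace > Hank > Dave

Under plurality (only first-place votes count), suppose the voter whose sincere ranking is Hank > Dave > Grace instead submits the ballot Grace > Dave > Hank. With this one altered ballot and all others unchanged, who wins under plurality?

First-place totals with the altered ballot: Hank 0, Grace 4, Dave 1.
The winner is unchanged: still Grace.

Grace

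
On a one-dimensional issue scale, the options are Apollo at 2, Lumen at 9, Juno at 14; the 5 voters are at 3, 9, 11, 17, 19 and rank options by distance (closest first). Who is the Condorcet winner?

With single-peaked preferences on a line, the Condorcet winner is the candidate closest to the median voter.
The median voter (position 11) is closest to Lumen at 9.
Check: Lumen vs Apollo — voters closer to Lumen: 4 of 5.

Lumen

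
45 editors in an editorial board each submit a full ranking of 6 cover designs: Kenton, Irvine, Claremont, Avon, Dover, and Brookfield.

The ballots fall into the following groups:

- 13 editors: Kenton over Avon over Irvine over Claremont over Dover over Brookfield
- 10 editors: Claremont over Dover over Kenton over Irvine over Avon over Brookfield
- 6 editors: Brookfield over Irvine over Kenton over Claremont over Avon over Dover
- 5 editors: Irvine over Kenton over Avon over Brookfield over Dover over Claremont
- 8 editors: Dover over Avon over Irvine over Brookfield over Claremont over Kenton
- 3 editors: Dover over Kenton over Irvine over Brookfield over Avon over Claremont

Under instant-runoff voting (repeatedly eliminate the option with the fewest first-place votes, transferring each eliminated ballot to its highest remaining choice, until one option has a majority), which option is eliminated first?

Avon

Round 1: Kenton 13, Dover 11, Claremont 10, Brookfield 6, Irvine 5, Avon 0. Avon has the fewest and is eliminated.
Round 2: Kenton 13, Dover 11, Claremont 10, Brookfield 6, Irvine 5. Irvine has the fewest and is eliminated.
Round 3: Kenton 18, Dover 11, Claremont 10, Brookfield 6. Brookfield has the fewest and is eliminated.
Round 4: Kenton 24, Dover 11, Claremont 10. Kenton has a majority.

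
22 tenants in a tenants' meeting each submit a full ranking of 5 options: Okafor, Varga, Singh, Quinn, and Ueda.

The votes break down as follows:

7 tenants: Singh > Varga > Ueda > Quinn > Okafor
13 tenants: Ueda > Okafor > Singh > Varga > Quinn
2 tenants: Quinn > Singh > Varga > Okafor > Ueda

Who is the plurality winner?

First-place vote totals:
  Okafor: 0
  Varga: 0
  Singh: 7
  Quinn: 2
  Ueda: 13
Ueda has the most first-place votes.

Ueda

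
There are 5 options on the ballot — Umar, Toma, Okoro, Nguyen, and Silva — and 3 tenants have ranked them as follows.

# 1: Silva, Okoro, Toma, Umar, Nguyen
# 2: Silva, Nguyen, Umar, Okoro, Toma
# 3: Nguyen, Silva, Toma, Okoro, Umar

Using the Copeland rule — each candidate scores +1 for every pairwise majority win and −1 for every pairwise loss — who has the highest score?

Silva

Pairwise results:
  Umar vs Toma: Toma wins 2–1.
  Umar vs Okoro: Okoro wins 2–1.
  Umar vs Nguyen: Nguyen wins 2–1.
  Umar vs Silva: Silva wins 3–0.
  Toma vs Okoro: Okoro wins 2–1.
  Toma vs Nguyen: Nguyen wins 2–1.
  Toma vs Silva: Silva wins 3–0.
  Okoro vs Nguyen: Nguyen wins 2–1.
  Okoro vs Silva: Silva wins 3–0.
  Nguyen vs Silva: Silva wins 2–1.
Copeland scores (wins − losses):
  Umar: 0 − 4 = -4
  Toma: 1 − 3 = -2
  Okoro: 2 − 2 = 0
  Nguyen: 3 − 1 = 2
  Silva: 4 − 0 = 4
Silva has the best Copeland score.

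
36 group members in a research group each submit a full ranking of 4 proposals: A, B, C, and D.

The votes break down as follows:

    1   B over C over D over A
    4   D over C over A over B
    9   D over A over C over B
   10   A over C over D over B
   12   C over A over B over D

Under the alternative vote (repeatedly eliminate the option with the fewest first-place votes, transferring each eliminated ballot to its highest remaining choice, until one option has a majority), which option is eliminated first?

Round 1: D 13, C 12, A 10, B 1. B has the fewest and is eliminated.
Round 2: C 13, D 13, A 10. A has the fewest and is eliminated.
Round 3: C 23, D 13. C has a majority.

B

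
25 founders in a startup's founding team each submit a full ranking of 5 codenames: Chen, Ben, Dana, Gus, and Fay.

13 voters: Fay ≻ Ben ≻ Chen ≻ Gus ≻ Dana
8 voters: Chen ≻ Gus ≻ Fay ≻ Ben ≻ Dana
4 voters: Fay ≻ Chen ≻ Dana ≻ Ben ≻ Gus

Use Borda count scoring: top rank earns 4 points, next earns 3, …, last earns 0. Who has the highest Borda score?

Fay

Borda scores:
  Chen: 13·2 + 8·4 + 4·3 = 70
  Ben: 13·3 + 8·1 + 4·1 = 51
  Dana: 13·0 + 8·0 + 4·2 = 8
  Gus: 13·1 + 8·3 + 4·0 = 37
  Fay: 13·4 + 8·2 + 4·4 = 84
Fay has the highest total.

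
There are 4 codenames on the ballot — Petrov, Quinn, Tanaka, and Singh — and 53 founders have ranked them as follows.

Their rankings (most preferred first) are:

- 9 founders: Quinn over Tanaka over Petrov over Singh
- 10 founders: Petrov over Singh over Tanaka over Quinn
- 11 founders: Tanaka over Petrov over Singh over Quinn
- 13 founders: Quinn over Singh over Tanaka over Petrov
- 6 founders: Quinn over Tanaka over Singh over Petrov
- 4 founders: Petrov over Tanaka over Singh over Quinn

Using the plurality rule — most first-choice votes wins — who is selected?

First-place vote totals:
  Petrov: 14
  Quinn: 28
  Tanaka: 11
  Singh: 0
Quinn has the most first-place votes.

Quinn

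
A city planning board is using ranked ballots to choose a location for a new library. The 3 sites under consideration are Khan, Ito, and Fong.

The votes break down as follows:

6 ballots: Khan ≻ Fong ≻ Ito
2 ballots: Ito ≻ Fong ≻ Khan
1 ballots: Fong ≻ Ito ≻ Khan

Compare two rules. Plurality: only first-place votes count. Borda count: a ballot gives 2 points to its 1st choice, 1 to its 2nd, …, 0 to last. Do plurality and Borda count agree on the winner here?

Plurality first-place counts: Khan 6, Ito 2, Fong 1 → Khan.
Borda totals: Khan 12, Ito 5, Fong 10 → Khan.
The two rules agree on Khan.

Yes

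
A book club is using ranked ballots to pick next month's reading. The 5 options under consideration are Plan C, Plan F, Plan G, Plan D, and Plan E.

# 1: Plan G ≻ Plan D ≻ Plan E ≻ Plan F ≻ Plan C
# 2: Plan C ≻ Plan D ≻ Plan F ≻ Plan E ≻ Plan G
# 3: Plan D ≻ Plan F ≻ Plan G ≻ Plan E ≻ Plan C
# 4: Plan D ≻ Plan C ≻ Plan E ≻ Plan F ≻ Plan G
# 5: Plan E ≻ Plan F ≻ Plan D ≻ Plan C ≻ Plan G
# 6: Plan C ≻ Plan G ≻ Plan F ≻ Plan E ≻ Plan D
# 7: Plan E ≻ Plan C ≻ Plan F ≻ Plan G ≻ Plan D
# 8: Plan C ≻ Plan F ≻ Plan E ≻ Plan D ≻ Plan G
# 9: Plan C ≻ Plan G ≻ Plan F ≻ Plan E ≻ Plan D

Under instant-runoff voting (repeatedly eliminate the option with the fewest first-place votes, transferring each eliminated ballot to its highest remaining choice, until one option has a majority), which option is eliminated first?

Plan F

Round 1: Plan C 4, Plan D 2, Plan E 2, Plan G 1, Plan F 0. Plan F has the fewest and is eliminated.
Round 2: Plan C 4, Plan D 2, Plan E 2, Plan G 1. Plan G has the fewest and is eliminated.
Round 3: Plan C 4, Plan D 3, Plan E 2. Plan E has the fewest and is eliminated.
Round 4: Plan C 5, Plan D 4. Plan C has a majority.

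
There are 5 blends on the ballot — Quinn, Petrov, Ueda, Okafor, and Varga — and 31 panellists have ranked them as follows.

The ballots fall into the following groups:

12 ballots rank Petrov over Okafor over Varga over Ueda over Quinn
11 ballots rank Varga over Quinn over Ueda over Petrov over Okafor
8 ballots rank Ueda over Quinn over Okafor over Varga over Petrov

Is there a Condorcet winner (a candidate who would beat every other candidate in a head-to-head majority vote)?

No

Head-to-head results (31 voters total):
Quinn vs Petrov: Quinn wins 19–12.
Quinn vs Ueda: Ueda wins 20–11.
Quinn vs Okafor: Quinn wins 19–12.
Quinn vs Varga: Varga wins 23–8.
Petrov vs Ueda: Ueda wins 19–12.
Petrov vs Okafor: Petrov wins 23–8.
Petrov vs Varga: Varga wins 19–12.
Ueda vs Okafor: Ueda wins 19–12.
Ueda vs Varga: Varga wins 23–8.
Okafor vs Varga: Okafor wins 20–11.
No candidate beats all others: Quinn beats Okafor beats Varga beats Quinn, a majority cycle.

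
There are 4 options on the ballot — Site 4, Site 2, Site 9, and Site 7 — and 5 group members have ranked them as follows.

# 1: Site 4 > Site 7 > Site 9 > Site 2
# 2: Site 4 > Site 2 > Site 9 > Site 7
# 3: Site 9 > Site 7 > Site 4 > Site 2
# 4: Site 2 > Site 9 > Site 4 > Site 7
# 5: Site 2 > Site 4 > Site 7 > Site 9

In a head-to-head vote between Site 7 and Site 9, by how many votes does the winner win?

1

Ballots ranking Site 7 above Site 9: 2.
Ballots ranking Site 9 above Site 7: 3.
Site 9 wins 3–2, a margin of 1.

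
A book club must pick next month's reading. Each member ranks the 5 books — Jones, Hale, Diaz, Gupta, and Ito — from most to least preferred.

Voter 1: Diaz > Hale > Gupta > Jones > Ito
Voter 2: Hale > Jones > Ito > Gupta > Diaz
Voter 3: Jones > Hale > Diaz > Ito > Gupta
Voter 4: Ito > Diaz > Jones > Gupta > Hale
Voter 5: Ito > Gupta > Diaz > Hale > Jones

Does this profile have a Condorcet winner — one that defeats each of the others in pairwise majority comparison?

No

Head-to-head results (5 voters total):
Jones vs Hale: Hale wins 3–2.
Jones vs Diaz: Diaz wins 3–2.
Jones vs Gupta: Jones wins 3–2.
Jones vs Ito: Jones wins 3–2.
Hale vs Diaz: Diaz wins 3–2.
Hale vs Gupta: Hale wins 3–2.
Hale vs Ito: Hale wins 3–2.
Diaz vs Gupta: Diaz wins 3–2.
Diaz vs Ito: Ito wins 3–2.
Gupta vs Ito: Ito wins 4–1.
No candidate beats all others: Jones beats Ito beats Diaz beats Jones, a majority cycle.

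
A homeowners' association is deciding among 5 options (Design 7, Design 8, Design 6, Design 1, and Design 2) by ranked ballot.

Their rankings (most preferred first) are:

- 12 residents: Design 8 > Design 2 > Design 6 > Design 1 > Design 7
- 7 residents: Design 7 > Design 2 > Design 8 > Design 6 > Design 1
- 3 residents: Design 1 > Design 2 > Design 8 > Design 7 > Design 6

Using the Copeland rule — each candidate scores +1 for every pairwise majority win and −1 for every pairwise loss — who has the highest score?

Pairwise results:
  Design 7 vs Design 8: Design 8 wins 15–7.
  Design 7 vs Design 6: Design 6 wins 12–10.
  Design 7 vs Design 1: Design 1 wins 15–7.
  Design 7 vs Design 2: Design 2 wins 15–7.
  Design 8 vs Design 6: Design 8 wins 22–0.
  Design 8 vs Design 1: Design 8 wins 19–3.
  Design 8 vs Design 2: Design 8 wins 12–10.
  Design 6 vs Design 1: Design 6 wins 19–3.
  Design 6 vs Design 2: Design 2 wins 22–0.
  Design 1 vs Design 2: Design 2 wins 19–3.
Copeland scores (wins − losses):
  Design 7: 0 − 4 = -4
  Design 8: 4 − 0 = 4
  Design 6: 2 − 2 = 0
  Design 1: 1 − 3 = -2
  Design 2: 3 − 1 = 2
Design 8 has the best Copeland score.

Design 8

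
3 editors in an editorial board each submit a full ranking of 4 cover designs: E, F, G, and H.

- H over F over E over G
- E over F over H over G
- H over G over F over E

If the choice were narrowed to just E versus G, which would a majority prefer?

Ballots ranking E above G: 2.
Ballots ranking G above E: 1.
E wins the head-to-head, 2–1.

E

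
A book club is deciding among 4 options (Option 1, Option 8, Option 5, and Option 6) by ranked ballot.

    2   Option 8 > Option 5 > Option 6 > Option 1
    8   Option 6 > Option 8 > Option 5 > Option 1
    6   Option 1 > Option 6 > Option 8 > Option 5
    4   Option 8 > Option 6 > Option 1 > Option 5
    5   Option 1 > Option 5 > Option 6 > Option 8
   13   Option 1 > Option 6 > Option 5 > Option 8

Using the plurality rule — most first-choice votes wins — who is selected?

First-place vote totals:
  Option 1: 24
  Option 8: 6
  Option 5: 0
  Option 6: 8
Option 1 has the most first-place votes.

Option 1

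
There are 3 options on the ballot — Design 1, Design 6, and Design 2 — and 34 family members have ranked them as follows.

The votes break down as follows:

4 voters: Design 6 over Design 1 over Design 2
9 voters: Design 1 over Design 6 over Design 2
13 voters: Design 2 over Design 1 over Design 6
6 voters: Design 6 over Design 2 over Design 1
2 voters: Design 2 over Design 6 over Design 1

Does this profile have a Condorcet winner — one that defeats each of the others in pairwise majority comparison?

Head-to-head results (34 voters total):
Design 1 vs Design 6: Design 1 wins 22–12.
Design 1 vs Design 2: Design 2 wins 21–13.
Design 6 vs Design 2: Design 6 wins 19–15.
No candidate beats all others: Design 1 beats Design 6 beats Design 2 beats Design 1, a majority cycle.

No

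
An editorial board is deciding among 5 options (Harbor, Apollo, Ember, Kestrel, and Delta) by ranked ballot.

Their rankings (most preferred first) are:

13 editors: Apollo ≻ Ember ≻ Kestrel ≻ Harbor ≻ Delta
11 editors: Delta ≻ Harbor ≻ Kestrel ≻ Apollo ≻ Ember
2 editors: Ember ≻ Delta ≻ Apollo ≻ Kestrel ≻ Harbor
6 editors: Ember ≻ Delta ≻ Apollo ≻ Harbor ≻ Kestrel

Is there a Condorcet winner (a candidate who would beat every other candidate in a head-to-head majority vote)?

Head-to-head results (32 voters total):
Harbor vs Apollo: Apollo wins 21–11.
Harbor vs Ember: Ember wins 21–11.
Harbor vs Kestrel: Harbor wins 17–15.
Harbor vs Delta: Delta wins 19–13.
Apollo vs Ember: Apollo wins 24–8.
Apollo vs Kestrel: Apollo wins 21–11.
Apollo vs Delta: Delta wins 19–13.
Ember vs Kestrel: Ember wins 21–11.
Ember vs Delta: Ember wins 21–11.
Kestrel vs Delta: Delta wins 19–13.
No candidate beats all others: Apollo beats Ember beats Delta beats Apollo, a majority cycle.

No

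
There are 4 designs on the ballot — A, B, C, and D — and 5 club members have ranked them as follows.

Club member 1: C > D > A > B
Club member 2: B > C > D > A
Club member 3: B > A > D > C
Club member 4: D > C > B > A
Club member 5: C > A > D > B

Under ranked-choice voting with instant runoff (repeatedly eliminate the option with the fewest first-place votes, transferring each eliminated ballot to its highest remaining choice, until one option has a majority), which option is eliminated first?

A

Round 1: B 2, C 2, D 1, A 0. A has the fewest and is eliminated.
Round 2: B 2, C 2, D 1. D has the fewest and is eliminated.
Round 3: C 3, B 2. C has a majority.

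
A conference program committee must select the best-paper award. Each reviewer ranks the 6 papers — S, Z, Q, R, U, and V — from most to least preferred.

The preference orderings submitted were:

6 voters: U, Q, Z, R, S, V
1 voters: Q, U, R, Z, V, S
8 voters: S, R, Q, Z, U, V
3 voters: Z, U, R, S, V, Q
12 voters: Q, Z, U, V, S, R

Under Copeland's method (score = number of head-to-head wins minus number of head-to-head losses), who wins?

Pairwise results:
  S vs Z: Z wins 22–8.
  S vs Q: Q wins 19–11.
  S vs R: S wins 20–10.
  S vs U: U wins 22–8.
  S vs V: S wins 17–13.
  Z vs Q: Q wins 27–3.
  Z vs R: Z wins 21–9.
  Z vs U: Z wins 23–7.
  Z vs V: Z wins 30–0.
  Q vs R: Q wins 19–11.
  Q vs U: Q wins 21–9.
  Q vs V: Q wins 27–3.
  R vs U: U wins 22–8.
  R vs V: R wins 18–12.
  U vs V: U wins 30–0.
Copeland scores (wins − losses):
  S: 2 − 3 = -1
  Z: 4 − 1 = 3
  Q: 5 − 0 = 5
  R: 1 − 4 = -3
  U: 3 − 2 = 1
  V: 0 − 5 = -5
Q has the best Copeland score.

Q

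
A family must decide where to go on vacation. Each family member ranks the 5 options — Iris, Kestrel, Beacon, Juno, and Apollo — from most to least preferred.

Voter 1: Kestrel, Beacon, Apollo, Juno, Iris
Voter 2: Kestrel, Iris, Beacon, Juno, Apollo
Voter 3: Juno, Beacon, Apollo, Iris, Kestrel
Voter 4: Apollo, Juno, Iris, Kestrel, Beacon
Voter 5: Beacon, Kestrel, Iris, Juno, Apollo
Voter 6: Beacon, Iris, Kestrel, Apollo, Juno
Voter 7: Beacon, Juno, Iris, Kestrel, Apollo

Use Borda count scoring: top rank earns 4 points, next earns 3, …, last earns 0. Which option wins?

Beacon

Borda scores:
  Iris: 0 + 3 + 1 + 2 + 2 + 3 + 2 = 13
  Kestrel: 4 + 4 + 0 + 1 + 3 + 2 + 1 = 15
  Beacon: 3 + 2 + 3 + 0 + 4 + 4 + 4 = 20
  Juno: 1 + 1 + 4 + 3 + 1 + 0 + 3 = 13
  Apollo: 2 + 0 + 2 + 4 + 0 + 1 + 0 = 9
Beacon has the highest total.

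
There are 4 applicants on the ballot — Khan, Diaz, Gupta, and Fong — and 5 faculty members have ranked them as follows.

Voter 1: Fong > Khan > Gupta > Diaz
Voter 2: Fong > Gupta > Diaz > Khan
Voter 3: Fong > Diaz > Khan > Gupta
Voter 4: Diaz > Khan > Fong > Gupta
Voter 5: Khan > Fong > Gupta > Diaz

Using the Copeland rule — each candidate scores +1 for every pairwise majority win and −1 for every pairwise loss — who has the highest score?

Fong

Pairwise results:
  Khan vs Diaz: Diaz wins 3–2.
  Khan vs Gupta: Khan wins 4–1.
  Khan vs Fong: Fong wins 3–2.
  Diaz vs Gupta: Gupta wins 3–2.
  Diaz vs Fong: Fong wins 4–1.
  Gupta vs Fong: Fong wins 5–0.
Copeland scores (wins − losses):
  Khan: 1 − 2 = -1
  Diaz: 1 − 2 = -1
  Gupta: 1 − 2 = -1
  Fong: 3 − 0 = 3
Fong has the best Copeland score.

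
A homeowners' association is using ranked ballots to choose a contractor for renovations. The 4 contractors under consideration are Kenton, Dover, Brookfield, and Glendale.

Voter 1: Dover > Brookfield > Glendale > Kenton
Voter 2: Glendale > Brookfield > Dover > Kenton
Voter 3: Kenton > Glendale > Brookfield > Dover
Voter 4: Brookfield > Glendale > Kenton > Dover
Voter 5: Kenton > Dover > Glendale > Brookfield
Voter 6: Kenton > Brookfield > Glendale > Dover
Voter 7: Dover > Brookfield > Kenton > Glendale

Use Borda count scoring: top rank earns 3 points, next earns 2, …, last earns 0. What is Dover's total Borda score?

Borda scores:
  Kenton: 0 + 0 + 3 + 1 + 3 + 3 + 1 = 11
  Dover: 3 + 1 + 0 + 0 + 2 + 0 + 3 = 9
  Brookfield: 2 + 2 + 1 + 3 + 0 + 2 + 2 = 12
  Glendale: 1 + 3 + 2 + 2 + 1 + 1 + 0 = 10

9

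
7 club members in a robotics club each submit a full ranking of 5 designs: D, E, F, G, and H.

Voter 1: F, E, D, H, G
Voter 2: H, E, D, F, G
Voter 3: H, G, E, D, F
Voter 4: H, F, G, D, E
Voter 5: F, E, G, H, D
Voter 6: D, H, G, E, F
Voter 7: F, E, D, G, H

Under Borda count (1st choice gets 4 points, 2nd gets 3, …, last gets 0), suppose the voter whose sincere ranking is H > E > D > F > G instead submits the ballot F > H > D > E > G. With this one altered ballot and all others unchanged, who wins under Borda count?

Borda totals with the altered ballot: D 12, E 13, F 19, G 10, H 16.
The switch changes the winner from H to F.

F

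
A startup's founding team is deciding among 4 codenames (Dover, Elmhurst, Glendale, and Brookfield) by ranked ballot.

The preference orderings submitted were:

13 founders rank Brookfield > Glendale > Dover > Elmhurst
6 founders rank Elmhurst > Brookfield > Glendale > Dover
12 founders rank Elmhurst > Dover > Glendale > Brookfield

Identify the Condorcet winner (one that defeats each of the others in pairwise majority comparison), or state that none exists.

Elmhurst

Head-to-head results (31 voters total):
Dover vs Elmhurst: Elmhurst wins 18–13.
Dover vs Glendale: Glendale wins 19–12.
Dover vs Brookfield: Brookfield wins 19–12.
Elmhurst vs Glendale: Elmhurst wins 18–13.
Elmhurst vs Brookfield: Elmhurst wins 18–13.
Glendale vs Brookfield: Brookfield wins 19–12.
Elmhurst beats each rival — Dover (18–13), Glendale (18–13), Brookfield (18–13) — so Elmhurst is the Condorcet winner.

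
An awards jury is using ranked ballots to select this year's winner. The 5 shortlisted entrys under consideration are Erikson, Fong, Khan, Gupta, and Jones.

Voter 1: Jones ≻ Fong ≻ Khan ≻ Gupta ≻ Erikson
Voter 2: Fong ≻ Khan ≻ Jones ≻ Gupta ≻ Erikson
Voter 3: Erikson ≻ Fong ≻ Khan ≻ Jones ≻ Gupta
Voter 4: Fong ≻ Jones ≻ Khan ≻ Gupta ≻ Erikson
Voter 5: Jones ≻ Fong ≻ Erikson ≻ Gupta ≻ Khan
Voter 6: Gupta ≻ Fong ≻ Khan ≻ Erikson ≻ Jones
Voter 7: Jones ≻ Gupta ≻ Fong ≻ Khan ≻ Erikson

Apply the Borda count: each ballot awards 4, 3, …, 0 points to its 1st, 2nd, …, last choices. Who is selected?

Borda scores:
  Erikson: 0 + 0 + 4 + 0 + 2 + 1 + 0 = 7
  Fong: 3 + 4 + 3 + 4 + 3 + 3 + 2 = 22
  Khan: 2 + 3 + 2 + 2 + 0 + 2 + 1 = 12
  Gupta: 1 + 1 + 0 + 1 + 1 + 4 + 3 = 11
  Jones: 4 + 2 + 1 + 3 + 4 + 0 + 4 = 18
Fong has the highest total.

Fong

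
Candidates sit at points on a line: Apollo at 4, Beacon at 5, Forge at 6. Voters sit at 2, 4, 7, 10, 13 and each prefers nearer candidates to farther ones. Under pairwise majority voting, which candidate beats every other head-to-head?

Forge

With single-peaked preferences on a line, the Condorcet winner is the candidate closest to the median voter.
The median voter (position 7) is closest to Forge at 6.
Check: Forge vs Beacon — voters closer to Forge: 3 of 5.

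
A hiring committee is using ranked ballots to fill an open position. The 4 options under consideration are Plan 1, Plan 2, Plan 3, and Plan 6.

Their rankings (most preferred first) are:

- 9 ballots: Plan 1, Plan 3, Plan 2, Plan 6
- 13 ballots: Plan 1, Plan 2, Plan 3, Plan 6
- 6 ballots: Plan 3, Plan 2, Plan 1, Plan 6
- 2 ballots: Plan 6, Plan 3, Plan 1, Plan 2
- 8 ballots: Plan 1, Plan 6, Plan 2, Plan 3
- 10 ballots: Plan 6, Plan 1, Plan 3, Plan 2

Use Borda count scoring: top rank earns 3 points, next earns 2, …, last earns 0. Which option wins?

Borda scores:
  Plan 1: 9·3 + 13·3 + 6·1 + 2·1 + 8·3 + 10·2 = 118
  Plan 2: 9·1 + 13·2 + 6·2 + 2·0 + 8·1 + 10·0 = 55
  Plan 3: 9·2 + 13·1 + 6·3 + 2·2 + 8·0 + 10·1 = 63
  Plan 6: 9·0 + 13·0 + 6·0 + 2·3 + 8·2 + 10·3 = 52
Plan 1 has the highest total.

Plan 1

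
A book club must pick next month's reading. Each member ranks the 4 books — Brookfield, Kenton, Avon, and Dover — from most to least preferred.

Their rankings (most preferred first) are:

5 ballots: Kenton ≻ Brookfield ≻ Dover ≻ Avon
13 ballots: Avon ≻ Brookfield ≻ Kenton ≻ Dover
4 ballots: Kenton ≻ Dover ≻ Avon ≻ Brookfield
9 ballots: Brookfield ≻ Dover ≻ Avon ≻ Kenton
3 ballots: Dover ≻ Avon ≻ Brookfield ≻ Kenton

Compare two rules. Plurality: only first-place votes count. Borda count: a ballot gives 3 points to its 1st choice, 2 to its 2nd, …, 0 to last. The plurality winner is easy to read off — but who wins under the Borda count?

Brookfield

Plurality first-place counts: Brookfield 9, Kenton 9, Avon 13, Dover 3 → Avon.
Borda totals: Brookfield 66, Kenton 40, Avon 58, Dover 40 → Brookfield.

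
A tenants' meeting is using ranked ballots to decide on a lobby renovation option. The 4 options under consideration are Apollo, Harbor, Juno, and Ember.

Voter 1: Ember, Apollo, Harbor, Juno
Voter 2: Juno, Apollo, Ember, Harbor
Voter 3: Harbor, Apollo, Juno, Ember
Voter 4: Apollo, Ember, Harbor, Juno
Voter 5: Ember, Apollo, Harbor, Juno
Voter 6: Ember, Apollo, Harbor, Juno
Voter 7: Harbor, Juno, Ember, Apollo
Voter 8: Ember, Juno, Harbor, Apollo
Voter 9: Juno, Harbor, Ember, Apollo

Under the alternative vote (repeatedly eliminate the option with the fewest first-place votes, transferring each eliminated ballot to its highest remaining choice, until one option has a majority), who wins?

Round 1: Ember 4, Harbor 2, Juno 2, Apollo 1. Apollo has the fewest and is eliminated.
Round 2: Ember 5, Harbor 2, Juno 2. Ember has a majority.

Ember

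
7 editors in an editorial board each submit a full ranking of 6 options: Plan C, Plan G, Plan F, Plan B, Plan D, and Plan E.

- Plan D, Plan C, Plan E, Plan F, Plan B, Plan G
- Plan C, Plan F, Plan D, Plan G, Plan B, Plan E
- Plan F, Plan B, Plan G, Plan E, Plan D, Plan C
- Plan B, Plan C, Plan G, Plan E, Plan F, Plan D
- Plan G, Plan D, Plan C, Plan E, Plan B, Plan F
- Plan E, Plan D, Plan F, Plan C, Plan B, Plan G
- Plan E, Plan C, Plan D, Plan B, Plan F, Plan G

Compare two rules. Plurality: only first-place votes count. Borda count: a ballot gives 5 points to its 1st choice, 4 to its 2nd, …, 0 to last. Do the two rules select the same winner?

Plurality first-place counts: Plan C 1, Plan G 1, Plan F 1, Plan B 1, Plan D 1, Plan E 2 → Plan E.
Borda totals: Plan C 22, Plan G 13, Plan F 16, Plan B 15, Plan D 20, Plan E 19 → Plan C.
The two rules disagree: plurality picks Plan E, Borda picks Plan C.

No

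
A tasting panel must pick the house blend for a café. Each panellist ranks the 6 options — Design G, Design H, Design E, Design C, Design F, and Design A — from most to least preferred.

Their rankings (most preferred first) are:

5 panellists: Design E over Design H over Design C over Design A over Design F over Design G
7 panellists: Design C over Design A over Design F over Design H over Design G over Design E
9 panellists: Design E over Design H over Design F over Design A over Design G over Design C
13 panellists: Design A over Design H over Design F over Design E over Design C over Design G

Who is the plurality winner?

First-place vote totals:
  Design G: 0
  Design H: 0
  Design E: 14
  Design C: 7
  Design F: 0
  Design A: 13
Design E has the most first-place votes.

Design E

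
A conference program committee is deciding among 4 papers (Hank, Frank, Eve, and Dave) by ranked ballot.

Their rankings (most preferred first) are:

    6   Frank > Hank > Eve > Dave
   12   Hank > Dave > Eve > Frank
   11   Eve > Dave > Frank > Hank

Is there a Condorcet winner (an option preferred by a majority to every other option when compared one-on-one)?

Head-to-head results (29 voters total):
Hank vs Frank: Frank wins 17–12.
Hank vs Eve: Hank wins 18–11.
Hank vs Dave: Hank wins 18–11.
Frank vs Eve: Eve wins 23–6.
Frank vs Dave: Dave wins 23–6.
Eve vs Dave: Eve wins 17–12.
No candidate beats all others: Hank beats Eve beats Frank beats Hank, a majority cycle.

No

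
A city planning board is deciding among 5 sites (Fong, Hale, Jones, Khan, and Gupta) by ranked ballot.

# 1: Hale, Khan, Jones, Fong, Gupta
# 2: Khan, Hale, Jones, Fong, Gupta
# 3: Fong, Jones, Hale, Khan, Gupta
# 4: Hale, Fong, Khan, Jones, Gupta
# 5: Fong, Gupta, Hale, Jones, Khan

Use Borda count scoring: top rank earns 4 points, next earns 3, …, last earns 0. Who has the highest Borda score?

Borda scores:
  Fong: 1 + 1 + 4 + 3 + 4 = 13
  Hale: 4 + 3 + 2 + 4 + 2 = 15
  Jones: 2 + 2 + 3 + 1 + 1 = 9
  Khan: 3 + 4 + 1 + 2 + 0 = 10
  Gupta: 0 + 0 + 0 + 0 + 3 = 3
Hale has the highest total.

Hale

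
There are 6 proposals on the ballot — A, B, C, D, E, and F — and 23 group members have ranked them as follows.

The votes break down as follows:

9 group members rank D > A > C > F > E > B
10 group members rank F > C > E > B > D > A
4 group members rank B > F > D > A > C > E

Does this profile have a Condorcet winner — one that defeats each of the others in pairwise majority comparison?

Yes

Head-to-head results (23 voters total):
A vs B: B wins 14–9.
A vs C: A wins 13–10.
A vs D: D wins 23–0.
A vs E: A wins 13–10.
A vs F: F wins 14–9.
B vs C: C wins 19–4.
B vs D: B wins 14–9.
B vs E: E wins 19–4.
B vs F: F wins 19–4.
C vs D: D wins 13–10.
C vs E: C wins 23–0.
C vs F: F wins 14–9.
D vs E: D wins 13–10.
D vs F: F wins 14–9.
E vs F: F wins 23–0.
F beats each rival — A (14–9), B (19–4), C (14–9), D (14–9), E (23–0) — so F is the Condorcet winner.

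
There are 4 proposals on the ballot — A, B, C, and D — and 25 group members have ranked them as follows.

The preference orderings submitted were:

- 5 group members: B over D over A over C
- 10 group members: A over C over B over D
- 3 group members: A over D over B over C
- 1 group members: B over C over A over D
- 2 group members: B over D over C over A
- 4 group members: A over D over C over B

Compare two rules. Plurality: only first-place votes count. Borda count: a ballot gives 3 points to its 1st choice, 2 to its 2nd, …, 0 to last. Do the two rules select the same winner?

Plurality first-place counts: A 17, B 8, C 0, D 0 → A.
Borda totals: A 57, B 37, C 28, D 28 → A.
The two rules agree on A.

Yes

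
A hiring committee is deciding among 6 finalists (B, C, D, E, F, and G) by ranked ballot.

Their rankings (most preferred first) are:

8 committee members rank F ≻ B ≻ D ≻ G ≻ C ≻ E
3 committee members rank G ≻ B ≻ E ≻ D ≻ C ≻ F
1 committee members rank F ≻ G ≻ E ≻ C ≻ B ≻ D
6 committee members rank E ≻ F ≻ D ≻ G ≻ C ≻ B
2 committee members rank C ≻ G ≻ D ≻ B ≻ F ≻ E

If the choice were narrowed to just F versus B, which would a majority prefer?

F

Ballots ranking F above B: 8+1+6 = 15.
Ballots ranking B above F: 3+2 = 5.
F wins the head-to-head, 15–5.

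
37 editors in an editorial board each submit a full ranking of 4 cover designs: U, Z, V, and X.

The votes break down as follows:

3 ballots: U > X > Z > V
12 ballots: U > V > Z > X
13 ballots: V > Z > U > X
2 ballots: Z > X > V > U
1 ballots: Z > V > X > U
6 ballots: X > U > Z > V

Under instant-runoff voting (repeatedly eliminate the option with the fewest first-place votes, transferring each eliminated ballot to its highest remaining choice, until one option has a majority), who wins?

Round 1: U 15, V 13, X 6, Z 3. Z has the fewest and is eliminated.
Round 2: U 15, V 14, X 8. X has the fewest and is eliminated.
Round 3: U 21, V 16. U has a majority.

U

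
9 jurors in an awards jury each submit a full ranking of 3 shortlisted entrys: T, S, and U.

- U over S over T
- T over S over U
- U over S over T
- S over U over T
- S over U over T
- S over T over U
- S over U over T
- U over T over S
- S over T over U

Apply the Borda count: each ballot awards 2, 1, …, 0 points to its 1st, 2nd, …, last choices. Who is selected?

S

Borda scores:
  T: 0 + 2 + 0 + 0 + 0 + 1 + 0 + 1 + 1 = 5
  S: 1 + 1 + 1 + 2 + 2 + 2 + 2 + 0 + 2 = 13
  U: 2 + 0 + 2 + 1 + 1 + 0 + 1 + 2 + 0 = 9
S has the highest total.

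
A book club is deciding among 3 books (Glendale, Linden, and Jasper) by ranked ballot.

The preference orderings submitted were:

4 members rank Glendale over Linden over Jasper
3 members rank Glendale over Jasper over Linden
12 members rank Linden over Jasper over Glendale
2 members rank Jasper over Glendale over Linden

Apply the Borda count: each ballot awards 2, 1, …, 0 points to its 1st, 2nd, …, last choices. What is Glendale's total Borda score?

Borda scores:
  Glendale: 4·2 + 3·2 + 12·0 + 2·1 = 16
  Linden: 4·1 + 3·0 + 12·2 + 2·0 = 28
  Jasper: 4·0 + 3·1 + 12·1 + 2·2 = 19

16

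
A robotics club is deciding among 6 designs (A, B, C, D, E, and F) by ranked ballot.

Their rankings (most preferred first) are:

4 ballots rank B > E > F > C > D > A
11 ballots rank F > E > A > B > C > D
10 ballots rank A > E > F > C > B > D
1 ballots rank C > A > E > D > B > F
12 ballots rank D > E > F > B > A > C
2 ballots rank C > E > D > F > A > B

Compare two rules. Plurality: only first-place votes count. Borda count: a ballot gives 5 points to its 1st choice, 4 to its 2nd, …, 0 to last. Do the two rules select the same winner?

Plurality first-place counts: A 10, B 4, C 3, D 12, E 0, F 11 → D.
Borda totals: A 101, B 77, C 54, D 72, E 159, F 137 → E.
The two rules disagree: plurality picks D, Borda picks E.

No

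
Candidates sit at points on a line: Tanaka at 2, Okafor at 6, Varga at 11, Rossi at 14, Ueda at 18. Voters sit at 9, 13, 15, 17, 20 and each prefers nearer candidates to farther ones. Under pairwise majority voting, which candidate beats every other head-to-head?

With single-peaked preferences on a line, the Condorcet winner is the candidate closest to the median voter.
The median voter (position 15) is closest to Rossi at 14.
Check: Rossi vs Ueda — voters closer to Rossi: 3 of 5.

Rossi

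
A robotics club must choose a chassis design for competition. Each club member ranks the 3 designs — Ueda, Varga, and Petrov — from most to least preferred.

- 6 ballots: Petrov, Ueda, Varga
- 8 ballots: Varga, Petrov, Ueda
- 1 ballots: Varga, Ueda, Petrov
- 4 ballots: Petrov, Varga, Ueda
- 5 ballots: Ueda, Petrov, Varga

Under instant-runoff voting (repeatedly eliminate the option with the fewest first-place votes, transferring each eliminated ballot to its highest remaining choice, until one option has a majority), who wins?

Round 1: Petrov 10, Varga 9, Ueda 5. Ueda has the fewest and is eliminated.
Round 2: Petrov 15, Varga 9. Petrov has a majority.

Petrov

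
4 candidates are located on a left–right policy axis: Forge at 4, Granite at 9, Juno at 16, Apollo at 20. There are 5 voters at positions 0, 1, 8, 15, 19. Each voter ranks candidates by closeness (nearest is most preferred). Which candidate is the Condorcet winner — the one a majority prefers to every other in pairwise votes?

With single-peaked preferences on a line, the Condorcet winner is the candidate closest to the median voter.
The median voter (position 8) is closest to Granite at 9.
Check: Granite vs Apollo — voters closer to Granite: 3 of 5.

Granite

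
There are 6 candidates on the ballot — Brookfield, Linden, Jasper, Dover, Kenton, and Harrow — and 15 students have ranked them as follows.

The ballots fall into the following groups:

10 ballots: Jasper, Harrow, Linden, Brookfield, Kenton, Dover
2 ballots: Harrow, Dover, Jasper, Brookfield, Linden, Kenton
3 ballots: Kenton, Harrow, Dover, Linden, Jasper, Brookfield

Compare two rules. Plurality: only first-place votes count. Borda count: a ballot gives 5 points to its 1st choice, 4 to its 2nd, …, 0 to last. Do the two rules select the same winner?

No

Plurality first-place counts: Brookfield 0, Linden 0, Jasper 10, Dover 0, Kenton 3, Harrow 2 → Jasper.
Borda totals: Brookfield 24, Linden 38, Jasper 59, Dover 17, Kenton 25, Harrow 62 → Harrow.
The two rules disagree: plurality picks Jasper, Borda picks Harrow.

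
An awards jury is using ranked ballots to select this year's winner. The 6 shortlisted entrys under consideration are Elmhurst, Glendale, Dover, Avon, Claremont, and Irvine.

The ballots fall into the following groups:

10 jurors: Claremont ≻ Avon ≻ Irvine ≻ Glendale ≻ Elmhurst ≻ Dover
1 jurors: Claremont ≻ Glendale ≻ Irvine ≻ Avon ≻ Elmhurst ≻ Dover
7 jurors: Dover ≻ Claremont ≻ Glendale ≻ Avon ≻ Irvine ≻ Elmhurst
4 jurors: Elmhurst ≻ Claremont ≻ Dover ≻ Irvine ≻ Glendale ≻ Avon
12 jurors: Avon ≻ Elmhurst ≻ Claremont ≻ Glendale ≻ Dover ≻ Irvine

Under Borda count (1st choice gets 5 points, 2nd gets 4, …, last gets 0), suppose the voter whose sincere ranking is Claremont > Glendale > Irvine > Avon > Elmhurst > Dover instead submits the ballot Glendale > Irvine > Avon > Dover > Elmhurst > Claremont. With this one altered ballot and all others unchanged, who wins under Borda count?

Borda totals with the altered ballot: Elmhurst 79, Glendale 74, Dover 61, Avon 117, Claremont 130, Irvine 49.
The winner is unchanged: still Claremont.

Claremont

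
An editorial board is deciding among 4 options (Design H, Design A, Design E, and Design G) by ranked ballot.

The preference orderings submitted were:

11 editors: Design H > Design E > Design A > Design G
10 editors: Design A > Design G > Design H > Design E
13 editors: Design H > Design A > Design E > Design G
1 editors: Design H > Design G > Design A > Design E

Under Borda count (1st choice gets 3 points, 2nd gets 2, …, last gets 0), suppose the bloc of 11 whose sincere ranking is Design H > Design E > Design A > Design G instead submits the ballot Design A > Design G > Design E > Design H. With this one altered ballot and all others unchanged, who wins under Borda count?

Design A

Borda totals with the altered ballot: Design H 52, Design A 90, Design E 24, Design G 44.
The switch changes the winner from Design H to Design A.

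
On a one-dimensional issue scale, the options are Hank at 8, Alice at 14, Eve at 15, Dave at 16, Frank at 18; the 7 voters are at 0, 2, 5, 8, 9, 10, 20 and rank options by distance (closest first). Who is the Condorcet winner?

Hank

With single-peaked preferences on a line, the Condorcet winner is the candidate closest to the median voter.
The median voter (position 8) is closest to Hank at 8.
Check: Hank vs Frank — voters closer to Hank: 6 of 7.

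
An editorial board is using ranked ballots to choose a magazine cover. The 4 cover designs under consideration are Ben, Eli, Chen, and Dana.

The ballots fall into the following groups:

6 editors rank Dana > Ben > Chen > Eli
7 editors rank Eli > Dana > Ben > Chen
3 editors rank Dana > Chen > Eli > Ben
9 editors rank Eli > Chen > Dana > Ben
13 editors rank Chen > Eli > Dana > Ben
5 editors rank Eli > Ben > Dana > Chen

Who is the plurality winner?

Eli

First-place vote totals:
  Ben: 0
  Eli: 21
  Chen: 13
  Dana: 9
Eli has the most first-place votes.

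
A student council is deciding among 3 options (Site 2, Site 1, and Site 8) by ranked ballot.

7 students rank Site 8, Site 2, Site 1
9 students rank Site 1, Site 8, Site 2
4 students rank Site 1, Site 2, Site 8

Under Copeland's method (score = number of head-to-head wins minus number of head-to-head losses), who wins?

Site 1

Pairwise results:
  Site 2 vs Site 1: Site 1 wins 13–7.
  Site 2 vs Site 8: Site 8 wins 16–4.
  Site 1 vs Site 8: Site 1 wins 13–7.
Copeland scores (wins − losses):
  Site 2: 0 − 2 = -2
  Site 1: 2 − 0 = 2
  Site 8: 1 − 1 = 0
Site 1 has the best Copeland score.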